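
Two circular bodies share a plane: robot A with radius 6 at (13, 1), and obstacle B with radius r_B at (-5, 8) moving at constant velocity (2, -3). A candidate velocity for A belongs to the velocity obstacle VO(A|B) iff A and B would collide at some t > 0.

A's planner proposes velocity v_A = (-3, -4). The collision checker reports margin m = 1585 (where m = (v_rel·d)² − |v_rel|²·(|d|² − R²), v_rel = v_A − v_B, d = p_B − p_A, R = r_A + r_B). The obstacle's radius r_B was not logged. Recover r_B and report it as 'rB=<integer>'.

m = 1585
d = (-18, 7);  v_rel = (-5, -1),  |v_rel|² = 26
v_rel×d = (-5)·(7) − (-1)·(-18) = -53
since m = R²·26 − (-53)²:  R² = (2809 + 1585) / 26 = 169
R = √169 = 13  ⇒  r_B = 13 − 6 = 7

rB=7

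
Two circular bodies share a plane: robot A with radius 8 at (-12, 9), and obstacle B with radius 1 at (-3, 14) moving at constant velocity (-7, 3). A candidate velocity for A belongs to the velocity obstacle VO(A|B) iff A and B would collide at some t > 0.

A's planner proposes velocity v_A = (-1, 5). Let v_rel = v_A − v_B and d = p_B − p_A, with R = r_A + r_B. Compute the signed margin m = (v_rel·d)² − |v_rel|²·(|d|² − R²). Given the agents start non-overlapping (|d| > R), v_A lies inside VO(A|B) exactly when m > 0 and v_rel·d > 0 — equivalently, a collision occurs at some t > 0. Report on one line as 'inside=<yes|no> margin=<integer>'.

d = (9, 5),  |d|² = 106;  R = 8+1 = 9,  c = 106−9² = 25
v_rel = (6, 2),  |v_rel|² = 40;  v_rel·d = (6)·(9) + (2)·(5) = 64
40·t² − 128·t + 25 = 0  ⇒  m = 64² − 40·25 = 3096
m = 3096 > 0,  v_rel·d = 64 > 0  ⇒  inside

inside=yes margin=3096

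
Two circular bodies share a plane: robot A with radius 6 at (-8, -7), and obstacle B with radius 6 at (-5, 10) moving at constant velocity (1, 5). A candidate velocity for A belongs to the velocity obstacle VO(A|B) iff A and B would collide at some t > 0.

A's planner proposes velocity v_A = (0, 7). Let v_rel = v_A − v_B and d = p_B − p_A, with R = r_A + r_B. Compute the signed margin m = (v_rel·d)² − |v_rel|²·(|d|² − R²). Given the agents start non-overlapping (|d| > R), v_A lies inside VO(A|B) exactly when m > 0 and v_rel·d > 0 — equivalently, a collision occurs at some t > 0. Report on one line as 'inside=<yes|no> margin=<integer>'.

d = (3, 17),  |d|² = 298;  R = 6+6 = 12,  c = 298−12² = 154
v_rel = (-1, 2),  |v_rel|² = 5;  v_rel·d = (-1)·(3) + (2)·(17) = 31
5·t² − 62·t + 154 = 0  ⇒  m = 31² − 5·154 = 191
m = 191 > 0,  v_rel·d = 31 > 0  ⇒  inside

inside=yes margin=191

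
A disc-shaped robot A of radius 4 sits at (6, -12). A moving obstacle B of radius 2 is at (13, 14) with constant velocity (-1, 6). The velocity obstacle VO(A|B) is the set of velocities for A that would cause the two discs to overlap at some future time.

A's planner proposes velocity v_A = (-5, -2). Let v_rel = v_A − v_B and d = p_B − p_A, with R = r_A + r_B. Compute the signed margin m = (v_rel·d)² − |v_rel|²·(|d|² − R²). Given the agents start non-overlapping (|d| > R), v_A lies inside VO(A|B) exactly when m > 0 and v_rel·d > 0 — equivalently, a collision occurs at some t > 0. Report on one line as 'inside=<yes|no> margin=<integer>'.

d = (7, 26),  |d|² = 725;  R = 4+2 = 6,  c = 725−6² = 689
v_rel = (-4, -8),  |v_rel|² = 80;  v_rel·d = (-4)·(7) + (-8)·(26) = -236
80·t² + 472·t + 689 = 0  ⇒  m = (-236)² − 80·689 = 576
m = 576 > 0,  v_rel·d = -236 < 0  ⇒  outside

inside=no margin=576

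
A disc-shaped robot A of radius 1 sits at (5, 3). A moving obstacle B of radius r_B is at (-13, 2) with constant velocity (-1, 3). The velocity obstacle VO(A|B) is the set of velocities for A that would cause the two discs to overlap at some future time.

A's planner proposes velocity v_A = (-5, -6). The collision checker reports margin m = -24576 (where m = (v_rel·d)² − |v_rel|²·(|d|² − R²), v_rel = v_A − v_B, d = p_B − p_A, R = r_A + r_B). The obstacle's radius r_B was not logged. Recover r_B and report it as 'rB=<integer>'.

m = -24576
d = (-18, -1);  v_rel = (-4, -9),  |v_rel|² = 97
v_rel×d = (-4)·(-1) − (-9)·(-18) = -158
since m = R²·97 − (-158)²:  R² = (24964 + -24576) / 97 = 4
R = √4 = 2  ⇒  r_B = 2 − 1 = 1

rB=1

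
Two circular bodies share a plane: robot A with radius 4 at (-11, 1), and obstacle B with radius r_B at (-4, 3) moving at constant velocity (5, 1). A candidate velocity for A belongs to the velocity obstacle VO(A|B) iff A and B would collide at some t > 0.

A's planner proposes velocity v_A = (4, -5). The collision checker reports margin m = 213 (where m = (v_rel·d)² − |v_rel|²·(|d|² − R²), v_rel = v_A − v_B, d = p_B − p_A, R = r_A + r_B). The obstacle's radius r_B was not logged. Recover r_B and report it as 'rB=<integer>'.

m = 213
d = (7, 2);  v_rel = (-1, -6),  |v_rel|² = 37
v_rel×d = (-1)·(2) − (-6)·(7) = 40
since m = R²·37 − 40²:  R² = (1600 + 213) / 37 = 49
R = √49 = 7  ⇒  r_B = 7 − 4 = 3

rB=3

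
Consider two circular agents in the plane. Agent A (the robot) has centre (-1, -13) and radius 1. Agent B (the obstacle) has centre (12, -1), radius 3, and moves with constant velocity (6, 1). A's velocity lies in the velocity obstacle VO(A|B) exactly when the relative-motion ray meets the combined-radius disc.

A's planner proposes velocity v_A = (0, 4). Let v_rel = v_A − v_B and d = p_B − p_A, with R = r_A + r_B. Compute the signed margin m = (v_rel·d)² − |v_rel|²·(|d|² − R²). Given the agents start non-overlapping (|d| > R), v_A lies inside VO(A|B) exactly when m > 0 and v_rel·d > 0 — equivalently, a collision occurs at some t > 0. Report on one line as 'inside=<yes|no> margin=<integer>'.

d = (13, 12),  |d|² = 313;  R = 1+3 = 4,  c = 313−4² = 297
v_rel = (-6, 3),  |v_rel|² = 45;  v_rel·d = (-6)·(13) + (3)·(12) = -42
45·t² + 84·t + 297 = 0  ⇒  m = (-42)² − 45·297 = -11601
m = -11601 < 0,  v_rel·d = -42 < 0  ⇒  outside

inside=no margin=-11601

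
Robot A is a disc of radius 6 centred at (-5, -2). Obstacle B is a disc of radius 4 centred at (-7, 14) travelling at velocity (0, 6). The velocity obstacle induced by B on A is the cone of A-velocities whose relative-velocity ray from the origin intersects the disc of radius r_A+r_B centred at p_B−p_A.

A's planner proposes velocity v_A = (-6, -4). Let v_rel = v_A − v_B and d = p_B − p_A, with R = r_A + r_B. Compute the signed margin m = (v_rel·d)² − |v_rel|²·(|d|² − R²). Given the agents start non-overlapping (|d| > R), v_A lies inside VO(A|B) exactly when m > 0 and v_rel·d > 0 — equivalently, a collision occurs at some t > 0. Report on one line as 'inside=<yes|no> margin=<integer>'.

d = (-2, 16),  |d|² = 260;  R = 6+4 = 10,  c = 260−10² = 160
v_rel = (-6, -10),  |v_rel|² = 136;  v_rel·d = (-6)·(-2) + (-10)·(16) = -148
136·t² + 296·t + 160 = 0  ⇒  m = (-148)² − 136·160 = 144
m = 144 > 0,  v_rel·d = -148 < 0  ⇒  outside

inside=no margin=144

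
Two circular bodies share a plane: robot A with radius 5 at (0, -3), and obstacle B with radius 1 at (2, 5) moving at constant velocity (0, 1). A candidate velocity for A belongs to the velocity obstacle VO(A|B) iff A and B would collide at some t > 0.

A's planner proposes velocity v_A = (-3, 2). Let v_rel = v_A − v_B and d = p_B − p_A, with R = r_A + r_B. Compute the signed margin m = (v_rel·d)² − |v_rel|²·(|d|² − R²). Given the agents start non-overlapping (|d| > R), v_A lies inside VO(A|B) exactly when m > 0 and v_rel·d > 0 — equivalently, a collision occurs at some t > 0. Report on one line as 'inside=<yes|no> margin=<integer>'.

d = (2, 8),  |d|² = 68;  R = 5+1 = 6,  c = 68−6² = 32
v_rel = (-3, 1),  |v_rel|² = 10;  v_rel·d = (-3)·(2) + (1)·(8) = 2
10·t² − 4·t + 32 = 0  ⇒  m = 2² − 10·32 = -316
m = -316 < 0,  v_rel·d = 2 > 0  ⇒  outside

inside=no margin=-316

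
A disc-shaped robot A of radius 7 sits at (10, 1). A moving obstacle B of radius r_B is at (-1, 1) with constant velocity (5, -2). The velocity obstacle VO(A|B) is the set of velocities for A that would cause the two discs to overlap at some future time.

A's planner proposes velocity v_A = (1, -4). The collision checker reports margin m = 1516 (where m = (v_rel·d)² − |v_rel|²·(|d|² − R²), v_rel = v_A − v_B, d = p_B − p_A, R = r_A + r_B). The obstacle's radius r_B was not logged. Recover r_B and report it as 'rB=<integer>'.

m = 1516
d = (-11, 0);  v_rel = (-4, -2),  |v_rel|² = 20
v_rel×d = (-4)·(0) − (-2)·(-11) = -22
since m = R²·20 − (-22)²:  R² = (484 + 1516) / 20 = 100
R = √100 = 10  ⇒  r_B = 10 − 7 = 3

rB=3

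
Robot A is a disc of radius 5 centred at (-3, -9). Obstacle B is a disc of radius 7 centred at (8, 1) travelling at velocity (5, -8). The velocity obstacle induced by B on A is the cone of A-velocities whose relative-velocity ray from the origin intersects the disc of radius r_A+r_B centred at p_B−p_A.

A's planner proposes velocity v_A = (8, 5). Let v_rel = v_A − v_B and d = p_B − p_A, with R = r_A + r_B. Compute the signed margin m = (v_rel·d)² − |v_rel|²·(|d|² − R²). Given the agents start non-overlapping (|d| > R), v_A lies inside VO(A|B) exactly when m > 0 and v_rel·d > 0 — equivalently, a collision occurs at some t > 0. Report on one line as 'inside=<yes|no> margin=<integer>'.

d = (11, 10),  |d|² = 221;  R = 5+7 = 12,  c = 221−12² = 77
v_rel = (3, 13),  |v_rel|² = 178;  v_rel·d = (3)·(11) + (13)·(10) = 163
178·t² − 326·t + 77 = 0  ⇒  m = 163² − 178·77 = 12863
m = 12863 > 0,  v_rel·d = 163 > 0  ⇒  inside

inside=yes margin=12863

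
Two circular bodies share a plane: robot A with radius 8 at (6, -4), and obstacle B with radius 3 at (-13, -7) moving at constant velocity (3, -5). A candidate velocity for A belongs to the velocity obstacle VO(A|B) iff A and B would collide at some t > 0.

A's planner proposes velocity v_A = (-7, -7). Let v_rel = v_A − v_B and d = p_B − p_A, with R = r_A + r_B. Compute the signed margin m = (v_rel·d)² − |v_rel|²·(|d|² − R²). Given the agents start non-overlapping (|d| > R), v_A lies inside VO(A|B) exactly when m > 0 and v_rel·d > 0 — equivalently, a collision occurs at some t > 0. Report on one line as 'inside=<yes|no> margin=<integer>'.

d = (-19, -3),  |d|² = 370;  R = 8+3 = 11,  c = 370−11² = 249
v_rel = (-10, -2),  |v_rel|² = 104;  v_rel·d = (-10)·(-19) + (-2)·(-3) = 196
104·t² − 392·t + 249 = 0  ⇒  m = 196² − 104·249 = 12520
m = 12520 > 0,  v_rel·d = 196 > 0  ⇒  inside

inside=yes margin=12520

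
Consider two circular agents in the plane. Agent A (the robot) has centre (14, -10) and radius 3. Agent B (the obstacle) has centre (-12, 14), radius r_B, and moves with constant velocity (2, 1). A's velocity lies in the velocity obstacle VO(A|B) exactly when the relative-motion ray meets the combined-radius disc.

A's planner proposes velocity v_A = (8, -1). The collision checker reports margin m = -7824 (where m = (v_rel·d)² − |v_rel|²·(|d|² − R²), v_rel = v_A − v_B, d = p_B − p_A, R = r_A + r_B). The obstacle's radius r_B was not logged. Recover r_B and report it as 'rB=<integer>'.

m = -7824
d = (-26, 24);  v_rel = (6, -2),  |v_rel|² = 40
v_rel×d = (6)·(24) − (-2)·(-26) = 92
since m = R²·40 − 92²:  R² = (8464 + -7824) / 40 = 16
R = √16 = 4  ⇒  r_B = 4 − 3 = 1

rB=1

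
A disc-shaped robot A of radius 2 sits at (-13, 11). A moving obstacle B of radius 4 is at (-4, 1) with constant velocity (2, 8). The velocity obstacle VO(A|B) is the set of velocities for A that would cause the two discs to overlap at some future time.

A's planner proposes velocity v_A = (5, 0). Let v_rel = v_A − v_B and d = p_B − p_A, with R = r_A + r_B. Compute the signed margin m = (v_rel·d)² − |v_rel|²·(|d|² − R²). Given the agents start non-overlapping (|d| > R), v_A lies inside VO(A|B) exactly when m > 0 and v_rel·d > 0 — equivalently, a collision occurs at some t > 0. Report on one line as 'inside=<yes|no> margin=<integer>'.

d = (9, -10),  |d|² = 181;  R = 2+4 = 6,  c = 181−6² = 145
v_rel = (3, -8),  |v_rel|² = 73;  v_rel·d = (3)·(9) + (-8)·(-10) = 107
73·t² − 214·t + 145 = 0  ⇒  m = 107² − 73·145 = 864
m = 864 > 0,  v_rel·d = 107 > 0  ⇒  inside

inside=yes margin=864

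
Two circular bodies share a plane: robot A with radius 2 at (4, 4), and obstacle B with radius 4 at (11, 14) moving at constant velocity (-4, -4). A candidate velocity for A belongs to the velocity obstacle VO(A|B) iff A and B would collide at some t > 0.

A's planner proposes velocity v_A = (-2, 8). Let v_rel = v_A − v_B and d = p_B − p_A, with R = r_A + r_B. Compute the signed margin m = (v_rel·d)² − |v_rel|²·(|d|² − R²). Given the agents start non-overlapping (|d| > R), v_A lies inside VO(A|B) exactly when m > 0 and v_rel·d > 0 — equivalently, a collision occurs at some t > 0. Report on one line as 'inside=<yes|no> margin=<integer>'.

d = (7, 10),  |d|² = 149;  R = 2+4 = 6,  c = 149−6² = 113
v_rel = (2, 12),  |v_rel|² = 148;  v_rel·d = (2)·(7) + (12)·(10) = 134
148·t² − 268·t + 113 = 0  ⇒  m = 134² − 148·113 = 1232
m = 1232 > 0,  v_rel·d = 134 > 0  ⇒  inside

inside=yes margin=1232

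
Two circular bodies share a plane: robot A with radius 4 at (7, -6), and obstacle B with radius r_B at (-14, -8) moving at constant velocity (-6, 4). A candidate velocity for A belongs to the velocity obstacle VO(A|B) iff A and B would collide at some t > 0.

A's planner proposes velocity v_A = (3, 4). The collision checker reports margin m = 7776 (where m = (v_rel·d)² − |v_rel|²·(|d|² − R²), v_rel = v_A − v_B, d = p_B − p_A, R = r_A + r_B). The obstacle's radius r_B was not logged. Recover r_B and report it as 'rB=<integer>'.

m = 7776
d = (-21, -2);  v_rel = (9, 0),  |v_rel|² = 81
v_rel×d = (9)·(-2) − (0)·(-21) = -18
since m = R²·81 − (-18)²:  R² = (324 + 7776) / 81 = 100
R = √100 = 10  ⇒  r_B = 10 − 4 = 6

rB=6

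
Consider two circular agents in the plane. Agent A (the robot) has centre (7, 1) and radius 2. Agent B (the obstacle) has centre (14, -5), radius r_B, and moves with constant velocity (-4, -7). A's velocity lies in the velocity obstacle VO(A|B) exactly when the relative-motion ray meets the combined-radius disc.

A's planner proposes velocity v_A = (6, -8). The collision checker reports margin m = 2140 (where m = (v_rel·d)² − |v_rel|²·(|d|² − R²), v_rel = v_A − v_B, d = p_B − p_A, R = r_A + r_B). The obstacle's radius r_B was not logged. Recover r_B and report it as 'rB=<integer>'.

m = 2140
d = (7, -6);  v_rel = (10, -1),  |v_rel|² = 101
v_rel×d = (10)·(-6) − (-1)·(7) = -53
since m = R²·101 − (-53)²:  R² = (2809 + 2140) / 101 = 49
R = √49 = 7  ⇒  r_B = 7 − 2 = 5

rB=5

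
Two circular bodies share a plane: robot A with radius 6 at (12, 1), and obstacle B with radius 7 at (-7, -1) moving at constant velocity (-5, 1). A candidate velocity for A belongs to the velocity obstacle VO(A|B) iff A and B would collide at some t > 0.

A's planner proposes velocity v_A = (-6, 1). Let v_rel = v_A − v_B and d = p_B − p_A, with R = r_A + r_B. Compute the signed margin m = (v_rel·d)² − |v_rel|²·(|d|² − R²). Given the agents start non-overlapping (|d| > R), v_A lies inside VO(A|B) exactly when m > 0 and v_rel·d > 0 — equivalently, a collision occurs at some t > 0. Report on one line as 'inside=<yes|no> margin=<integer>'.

d = (-19, -2),  |d|² = 365;  R = 6+7 = 13,  c = 365−13² = 196
v_rel = (-1, 0),  |v_rel|² = 1;  v_rel·d = (-1)·(-19) + (0)·(-2) = 19
1·t² − 38·t + 196 = 0  ⇒  m = 19² − 1·196 = 165
m = 165 > 0,  v_rel·d = 19 > 0  ⇒  inside

inside=yes margin=165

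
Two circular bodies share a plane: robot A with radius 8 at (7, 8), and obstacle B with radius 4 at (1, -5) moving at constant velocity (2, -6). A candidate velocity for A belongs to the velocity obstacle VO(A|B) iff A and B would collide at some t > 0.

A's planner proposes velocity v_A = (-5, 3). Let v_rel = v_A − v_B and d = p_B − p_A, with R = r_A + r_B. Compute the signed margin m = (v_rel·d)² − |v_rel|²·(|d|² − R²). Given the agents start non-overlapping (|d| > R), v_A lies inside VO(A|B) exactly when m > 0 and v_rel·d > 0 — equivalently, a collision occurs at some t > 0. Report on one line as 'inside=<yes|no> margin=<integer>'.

d = (-6, -13),  |d|² = 205;  R = 8+4 = 12,  c = 205−12² = 61
v_rel = (-7, 9),  |v_rel|² = 130;  v_rel·d = (-7)·(-6) + (9)·(-13) = -75
130·t² + 150·t + 61 = 0  ⇒  m = (-75)² − 130·61 = -2305
m = -2305 < 0,  v_rel·d = -75 < 0  ⇒  outside

inside=no margin=-2305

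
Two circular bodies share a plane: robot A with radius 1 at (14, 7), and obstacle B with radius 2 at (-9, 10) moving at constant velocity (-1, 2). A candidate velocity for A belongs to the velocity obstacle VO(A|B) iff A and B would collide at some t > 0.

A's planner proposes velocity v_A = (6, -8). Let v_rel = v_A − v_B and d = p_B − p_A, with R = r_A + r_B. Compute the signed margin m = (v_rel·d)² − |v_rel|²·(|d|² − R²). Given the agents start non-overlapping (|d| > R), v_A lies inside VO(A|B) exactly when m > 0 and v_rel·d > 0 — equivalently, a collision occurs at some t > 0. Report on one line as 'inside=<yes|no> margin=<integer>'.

d = (-23, 3),  |d|² = 538;  R = 1+2 = 3,  c = 538−3² = 529
v_rel = (7, -10),  |v_rel|² = 149;  v_rel·d = (7)·(-23) + (-10)·(3) = -191
149·t² + 382·t + 529 = 0  ⇒  m = (-191)² − 149·529 = -42340
m = -42340 < 0,  v_rel·d = -191 < 0  ⇒  outside

inside=no margin=-42340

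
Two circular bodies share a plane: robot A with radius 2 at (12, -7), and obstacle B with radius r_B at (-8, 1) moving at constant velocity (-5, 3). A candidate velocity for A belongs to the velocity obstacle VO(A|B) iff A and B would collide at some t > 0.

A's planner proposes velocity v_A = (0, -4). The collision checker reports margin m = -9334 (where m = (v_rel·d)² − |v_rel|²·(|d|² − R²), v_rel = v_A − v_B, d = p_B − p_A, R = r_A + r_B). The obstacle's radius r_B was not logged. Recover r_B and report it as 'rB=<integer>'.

m = -9334
d = (-20, 8);  v_rel = (5, -7),  |v_rel|² = 74
v_rel×d = (5)·(8) − (-7)·(-20) = -100
since m = R²·74 − (-100)²:  R² = (10000 + -9334) / 74 = 9
R = √9 = 3  ⇒  r_B = 3 − 2 = 1

rB=1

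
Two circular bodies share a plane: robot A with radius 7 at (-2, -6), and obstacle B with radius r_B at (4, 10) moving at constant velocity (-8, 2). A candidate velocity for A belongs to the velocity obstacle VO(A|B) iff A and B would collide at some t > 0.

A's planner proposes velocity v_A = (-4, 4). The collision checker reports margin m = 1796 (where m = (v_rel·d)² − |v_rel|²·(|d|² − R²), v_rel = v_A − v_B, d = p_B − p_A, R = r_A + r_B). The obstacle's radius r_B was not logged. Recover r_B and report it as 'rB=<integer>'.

m = 1796
d = (6, 16);  v_rel = (4, 2),  |v_rel|² = 20
v_rel×d = (4)·(16) − (2)·(6) = 52
since m = R²·20 − 52²:  R² = (2704 + 1796) / 20 = 225
R = √225 = 15  ⇒  r_B = 15 − 7 = 8

rB=8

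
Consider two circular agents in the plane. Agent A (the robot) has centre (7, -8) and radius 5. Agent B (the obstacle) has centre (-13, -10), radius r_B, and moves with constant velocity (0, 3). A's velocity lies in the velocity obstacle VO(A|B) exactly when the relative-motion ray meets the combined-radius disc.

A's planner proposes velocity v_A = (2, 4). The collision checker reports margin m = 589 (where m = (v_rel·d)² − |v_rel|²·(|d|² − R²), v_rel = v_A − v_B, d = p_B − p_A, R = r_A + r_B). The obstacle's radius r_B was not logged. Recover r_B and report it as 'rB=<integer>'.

m = 589
d = (-20, -2);  v_rel = (2, 1),  |v_rel|² = 5
v_rel×d = (2)·(-2) − (1)·(-20) = 16
since m = R²·5 − 16²:  R² = (256 + 589) / 5 = 169
R = √169 = 13  ⇒  r_B = 13 − 5 = 8

rB=8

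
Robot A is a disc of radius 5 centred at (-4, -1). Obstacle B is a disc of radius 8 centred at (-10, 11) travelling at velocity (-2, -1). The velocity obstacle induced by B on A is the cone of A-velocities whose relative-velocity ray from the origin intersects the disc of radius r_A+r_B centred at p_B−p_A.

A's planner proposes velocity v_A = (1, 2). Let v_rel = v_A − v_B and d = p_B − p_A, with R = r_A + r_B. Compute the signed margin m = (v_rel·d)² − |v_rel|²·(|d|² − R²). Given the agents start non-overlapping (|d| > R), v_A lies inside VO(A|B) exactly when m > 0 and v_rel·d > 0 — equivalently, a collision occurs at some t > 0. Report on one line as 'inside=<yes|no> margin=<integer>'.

d = (-6, 12),  |d|² = 180;  R = 5+8 = 13,  c = 180−13² = 11
v_rel = (3, 3),  |v_rel|² = 18;  v_rel·d = (3)·(-6) + (3)·(12) = 18
18·t² − 36·t + 11 = 0  ⇒  m = 18² − 18·11 = 126
m = 126 > 0,  v_rel·d = 18 > 0  ⇒  inside

inside=yes margin=126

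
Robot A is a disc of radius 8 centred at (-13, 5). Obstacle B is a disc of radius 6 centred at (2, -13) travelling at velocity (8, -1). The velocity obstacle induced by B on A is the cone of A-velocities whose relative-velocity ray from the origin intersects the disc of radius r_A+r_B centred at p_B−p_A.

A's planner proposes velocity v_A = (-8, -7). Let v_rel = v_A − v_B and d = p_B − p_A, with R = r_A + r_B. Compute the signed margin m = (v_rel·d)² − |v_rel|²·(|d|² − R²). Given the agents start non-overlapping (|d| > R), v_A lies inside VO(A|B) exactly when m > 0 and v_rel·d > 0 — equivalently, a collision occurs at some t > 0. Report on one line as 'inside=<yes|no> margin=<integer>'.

d = (15, -18),  |d|² = 549;  R = 8+6 = 14,  c = 549−14² = 353
v_rel = (-16, -6),  |v_rel|² = 292;  v_rel·d = (-16)·(15) + (-6)·(-18) = -132
292·t² + 264·t + 353 = 0  ⇒  m = (-132)² − 292·353 = -85652
m = -85652 < 0,  v_rel·d = -132 < 0  ⇒  outside

inside=no margin=-85652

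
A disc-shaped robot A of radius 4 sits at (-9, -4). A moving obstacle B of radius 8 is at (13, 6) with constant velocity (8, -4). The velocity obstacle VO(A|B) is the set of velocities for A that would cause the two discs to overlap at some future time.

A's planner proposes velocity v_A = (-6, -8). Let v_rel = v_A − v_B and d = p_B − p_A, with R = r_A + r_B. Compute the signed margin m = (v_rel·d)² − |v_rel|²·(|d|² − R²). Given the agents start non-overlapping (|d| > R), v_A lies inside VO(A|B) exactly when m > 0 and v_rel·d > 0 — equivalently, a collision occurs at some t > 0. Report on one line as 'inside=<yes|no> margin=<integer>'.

d = (22, 10),  |d|² = 584;  R = 4+8 = 12,  c = 584−12² = 440
v_rel = (-14, -4),  |v_rel|² = 212;  v_rel·d = (-14)·(22) + (-4)·(10) = -348
212·t² + 696·t + 440 = 0  ⇒  m = (-348)² − 212·440 = 27824
m = 27824 > 0,  v_rel·d = -348 < 0  ⇒  outside

inside=no margin=27824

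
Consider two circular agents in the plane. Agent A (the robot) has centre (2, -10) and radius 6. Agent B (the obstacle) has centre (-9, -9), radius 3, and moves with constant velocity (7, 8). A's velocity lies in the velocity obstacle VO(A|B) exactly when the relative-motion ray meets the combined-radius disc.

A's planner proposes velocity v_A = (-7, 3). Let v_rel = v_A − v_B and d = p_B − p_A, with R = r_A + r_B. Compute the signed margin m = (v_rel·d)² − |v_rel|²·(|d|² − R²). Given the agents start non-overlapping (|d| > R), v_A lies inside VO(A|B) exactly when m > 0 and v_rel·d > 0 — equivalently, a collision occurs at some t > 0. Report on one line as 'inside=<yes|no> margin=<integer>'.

d = (-11, 1),  |d|² = 122;  R = 6+3 = 9,  c = 122−9² = 41
v_rel = (-14, -5),  |v_rel|² = 221;  v_rel·d = (-14)·(-11) + (-5)·(1) = 149
221·t² − 298·t + 41 = 0  ⇒  m = 149² − 221·41 = 13140
m = 13140 > 0,  v_rel·d = 149 > 0  ⇒  inside

inside=yes margin=13140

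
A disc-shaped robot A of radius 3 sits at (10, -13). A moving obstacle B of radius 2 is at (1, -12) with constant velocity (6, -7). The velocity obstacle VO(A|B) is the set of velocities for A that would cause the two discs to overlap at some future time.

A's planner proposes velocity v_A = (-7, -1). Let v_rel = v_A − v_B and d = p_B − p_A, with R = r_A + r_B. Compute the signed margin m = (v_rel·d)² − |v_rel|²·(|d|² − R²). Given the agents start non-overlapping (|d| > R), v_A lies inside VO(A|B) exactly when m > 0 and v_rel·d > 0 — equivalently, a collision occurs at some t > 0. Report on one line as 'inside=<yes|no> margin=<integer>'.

d = (-9, 1),  |d|² = 82;  R = 3+2 = 5,  c = 82−5² = 57
v_rel = (-13, 6),  |v_rel|² = 205;  v_rel·d = (-13)·(-9) + (6)·(1) = 123
205·t² − 246·t + 57 = 0  ⇒  m = 123² − 205·57 = 3444
m = 3444 > 0,  v_rel·d = 123 > 0  ⇒  inside

inside=yes margin=3444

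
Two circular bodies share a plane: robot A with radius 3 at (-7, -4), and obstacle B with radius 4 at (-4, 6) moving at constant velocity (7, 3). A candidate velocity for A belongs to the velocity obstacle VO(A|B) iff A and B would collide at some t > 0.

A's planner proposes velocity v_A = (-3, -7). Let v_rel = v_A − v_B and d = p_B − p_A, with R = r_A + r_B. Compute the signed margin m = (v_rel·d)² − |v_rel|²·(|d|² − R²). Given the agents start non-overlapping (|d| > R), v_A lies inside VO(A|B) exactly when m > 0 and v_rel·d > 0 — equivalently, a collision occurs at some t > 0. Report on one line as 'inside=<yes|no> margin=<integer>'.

d = (3, 10),  |d|² = 109;  R = 3+4 = 7,  c = 109−7² = 60
v_rel = (-10, -10),  |v_rel|² = 200;  v_rel·d = (-10)·(3) + (-10)·(10) = -130
200·t² + 260·t + 60 = 0  ⇒  m = (-130)² − 200·60 = 4900
m = 4900 > 0,  v_rel·d = -130 < 0  ⇒  outside

inside=no margin=4900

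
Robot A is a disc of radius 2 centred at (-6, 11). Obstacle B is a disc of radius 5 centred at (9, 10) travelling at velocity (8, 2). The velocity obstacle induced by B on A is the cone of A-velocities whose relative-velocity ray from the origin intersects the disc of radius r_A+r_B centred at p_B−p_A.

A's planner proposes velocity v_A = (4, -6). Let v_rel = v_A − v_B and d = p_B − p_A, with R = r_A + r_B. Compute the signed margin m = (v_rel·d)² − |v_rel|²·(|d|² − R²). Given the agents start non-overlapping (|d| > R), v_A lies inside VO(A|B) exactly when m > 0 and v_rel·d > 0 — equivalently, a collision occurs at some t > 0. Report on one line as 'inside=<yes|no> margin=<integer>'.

d = (15, -1),  |d|² = 226;  R = 2+5 = 7,  c = 226−7² = 177
v_rel = (-4, -8),  |v_rel|² = 80;  v_rel·d = (-4)·(15) + (-8)·(-1) = -52
80·t² + 104·t + 177 = 0  ⇒  m = (-52)² − 80·177 = -11456
m = -11456 < 0,  v_rel·d = -52 < 0  ⇒  outside

inside=no margin=-11456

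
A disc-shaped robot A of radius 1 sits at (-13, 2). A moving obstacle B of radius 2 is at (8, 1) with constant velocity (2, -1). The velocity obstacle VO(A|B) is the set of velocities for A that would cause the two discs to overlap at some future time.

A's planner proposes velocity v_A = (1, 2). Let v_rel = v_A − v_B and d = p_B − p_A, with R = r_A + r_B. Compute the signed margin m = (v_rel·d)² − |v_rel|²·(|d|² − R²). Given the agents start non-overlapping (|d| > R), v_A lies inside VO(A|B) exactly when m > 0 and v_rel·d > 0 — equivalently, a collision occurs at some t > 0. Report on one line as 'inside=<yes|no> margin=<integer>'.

d = (21, -1),  |d|² = 442;  R = 1+2 = 3,  c = 442−3² = 433
v_rel = (-1, 3),  |v_rel|² = 10;  v_rel·d = (-1)·(21) + (3)·(-1) = -24
10·t² + 48·t + 433 = 0  ⇒  m = (-24)² − 10·433 = -3754
m = -3754 < 0,  v_rel·d = -24 < 0  ⇒  outside

inside=no margin=-3754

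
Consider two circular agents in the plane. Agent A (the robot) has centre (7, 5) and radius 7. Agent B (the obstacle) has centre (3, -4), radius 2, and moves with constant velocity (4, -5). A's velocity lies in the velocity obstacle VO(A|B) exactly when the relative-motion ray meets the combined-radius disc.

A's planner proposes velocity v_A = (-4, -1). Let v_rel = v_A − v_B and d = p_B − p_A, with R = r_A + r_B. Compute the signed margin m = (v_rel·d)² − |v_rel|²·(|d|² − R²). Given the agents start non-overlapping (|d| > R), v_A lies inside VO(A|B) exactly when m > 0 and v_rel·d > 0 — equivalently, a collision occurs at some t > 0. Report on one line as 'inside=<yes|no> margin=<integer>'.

d = (-4, -9),  |d|² = 97;  R = 7+2 = 9,  c = 97−9² = 16
v_rel = (-8, 4),  |v_rel|² = 80;  v_rel·d = (-8)·(-4) + (4)·(-9) = -4
80·t² + 8·t + 16 = 0  ⇒  m = (-4)² − 80·16 = -1264
m = -1264 < 0,  v_rel·d = -4 < 0  ⇒  outside

inside=no margin=-1264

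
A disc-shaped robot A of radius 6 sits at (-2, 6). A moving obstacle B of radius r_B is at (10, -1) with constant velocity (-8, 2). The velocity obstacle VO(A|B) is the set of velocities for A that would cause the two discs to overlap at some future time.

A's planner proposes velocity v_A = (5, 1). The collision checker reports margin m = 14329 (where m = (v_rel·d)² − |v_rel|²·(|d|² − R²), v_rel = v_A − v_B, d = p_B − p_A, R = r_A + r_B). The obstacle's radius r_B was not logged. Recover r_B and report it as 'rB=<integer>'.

m = 14329
d = (12, -7);  v_rel = (13, -1),  |v_rel|² = 170
v_rel×d = (13)·(-7) − (-1)·(12) = -79
since m = R²·170 − (-79)²:  R² = (6241 + 14329) / 170 = 121
R = √121 = 11  ⇒  r_B = 11 − 6 = 5

rB=5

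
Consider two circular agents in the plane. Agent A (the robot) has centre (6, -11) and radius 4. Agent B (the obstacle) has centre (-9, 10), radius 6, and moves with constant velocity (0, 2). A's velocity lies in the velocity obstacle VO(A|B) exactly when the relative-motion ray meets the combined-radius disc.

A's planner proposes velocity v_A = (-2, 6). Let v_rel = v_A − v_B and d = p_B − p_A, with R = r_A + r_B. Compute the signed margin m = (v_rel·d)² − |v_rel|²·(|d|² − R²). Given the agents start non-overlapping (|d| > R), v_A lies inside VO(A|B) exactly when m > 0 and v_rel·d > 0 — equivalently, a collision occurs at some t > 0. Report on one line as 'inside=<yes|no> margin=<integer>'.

d = (-15, 21),  |d|² = 666;  R = 4+6 = 10,  c = 666−10² = 566
v_rel = (-2, 4),  |v_rel|² = 20;  v_rel·d = (-2)·(-15) + (4)·(21) = 114
20·t² − 228·t + 566 = 0  ⇒  m = 114² − 20·566 = 1676
m = 1676 > 0,  v_rel·d = 114 > 0  ⇒  inside

inside=yes margin=1676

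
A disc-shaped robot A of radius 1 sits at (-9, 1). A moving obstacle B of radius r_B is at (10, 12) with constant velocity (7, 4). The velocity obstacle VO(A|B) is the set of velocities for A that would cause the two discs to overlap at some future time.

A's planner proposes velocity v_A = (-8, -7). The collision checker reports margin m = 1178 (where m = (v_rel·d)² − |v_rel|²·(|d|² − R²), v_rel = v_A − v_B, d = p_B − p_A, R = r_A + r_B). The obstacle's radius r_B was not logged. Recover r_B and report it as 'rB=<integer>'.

m = 1178
d = (19, 11);  v_rel = (-15, -11),  |v_rel|² = 346
v_rel×d = (-15)·(11) − (-11)·(19) = 44
since m = R²·346 − 44²:  R² = (1936 + 1178) / 346 = 9
R = √9 = 3  ⇒  r_B = 3 − 1 = 2

rB=2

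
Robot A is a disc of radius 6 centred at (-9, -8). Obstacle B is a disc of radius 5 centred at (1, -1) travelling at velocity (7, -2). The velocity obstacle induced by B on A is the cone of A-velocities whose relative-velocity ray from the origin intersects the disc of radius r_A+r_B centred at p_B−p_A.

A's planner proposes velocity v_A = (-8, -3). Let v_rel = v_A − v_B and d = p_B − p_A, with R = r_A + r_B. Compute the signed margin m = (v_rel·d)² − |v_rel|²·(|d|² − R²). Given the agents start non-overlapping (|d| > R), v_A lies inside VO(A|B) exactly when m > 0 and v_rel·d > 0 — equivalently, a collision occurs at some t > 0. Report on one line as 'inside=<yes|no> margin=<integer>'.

d = (10, 7),  |d|² = 149;  R = 6+5 = 11,  c = 149−11² = 28
v_rel = (-15, -1),  |v_rel|² = 226;  v_rel·d = (-15)·(10) + (-1)·(7) = -157
226·t² + 314·t + 28 = 0  ⇒  m = (-157)² − 226·28 = 18321
m = 18321 > 0,  v_rel·d = -157 < 0  ⇒  outside

inside=no margin=18321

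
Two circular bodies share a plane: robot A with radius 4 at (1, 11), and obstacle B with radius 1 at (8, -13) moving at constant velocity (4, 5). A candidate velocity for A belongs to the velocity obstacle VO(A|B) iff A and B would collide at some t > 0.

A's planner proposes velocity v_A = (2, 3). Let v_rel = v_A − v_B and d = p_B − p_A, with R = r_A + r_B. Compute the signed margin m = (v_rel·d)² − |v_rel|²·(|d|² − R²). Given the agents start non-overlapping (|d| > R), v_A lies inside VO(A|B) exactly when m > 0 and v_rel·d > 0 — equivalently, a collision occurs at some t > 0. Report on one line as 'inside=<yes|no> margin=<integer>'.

d = (7, -24),  |d|² = 625;  R = 4+1 = 5,  c = 625−5² = 600
v_rel = (-2, -2),  |v_rel|² = 8;  v_rel·d = (-2)·(7) + (-2)·(-24) = 34
8·t² − 68·t + 600 = 0  ⇒  m = 34² − 8·600 = -3644
m = -3644 < 0,  v_rel·d = 34 > 0  ⇒  outside

inside=no margin=-3644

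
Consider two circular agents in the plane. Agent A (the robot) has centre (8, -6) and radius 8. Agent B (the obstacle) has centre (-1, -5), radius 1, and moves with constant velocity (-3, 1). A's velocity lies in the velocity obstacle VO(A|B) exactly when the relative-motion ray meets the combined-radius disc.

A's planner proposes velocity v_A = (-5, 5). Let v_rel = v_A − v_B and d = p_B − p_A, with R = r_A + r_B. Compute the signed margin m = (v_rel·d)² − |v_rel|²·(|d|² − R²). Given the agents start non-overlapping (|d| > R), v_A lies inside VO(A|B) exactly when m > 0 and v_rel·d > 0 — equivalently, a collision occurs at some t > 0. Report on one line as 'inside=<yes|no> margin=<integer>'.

d = (-9, 1),  |d|² = 82;  R = 8+1 = 9,  c = 82−9² = 1
v_rel = (-2, 4),  |v_rel|² = 20;  v_rel·d = (-2)·(-9) + (4)·(1) = 22
20·t² − 44·t + 1 = 0  ⇒  m = 22² − 20·1 = 464
m = 464 > 0,  v_rel·d = 22 > 0  ⇒  inside

inside=yes margin=464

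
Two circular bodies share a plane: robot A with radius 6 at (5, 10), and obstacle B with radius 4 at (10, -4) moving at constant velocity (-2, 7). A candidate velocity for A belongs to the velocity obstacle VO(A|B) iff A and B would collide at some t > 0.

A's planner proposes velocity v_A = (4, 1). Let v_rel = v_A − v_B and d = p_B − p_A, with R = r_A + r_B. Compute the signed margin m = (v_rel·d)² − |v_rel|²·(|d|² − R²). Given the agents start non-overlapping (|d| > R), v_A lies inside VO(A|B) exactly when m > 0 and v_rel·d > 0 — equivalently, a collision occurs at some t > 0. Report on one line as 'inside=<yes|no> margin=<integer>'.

d = (5, -14),  |d|² = 221;  R = 6+4 = 10,  c = 221−10² = 121
v_rel = (6, -6),  |v_rel|² = 72;  v_rel·d = (6)·(5) + (-6)·(-14) = 114
72·t² − 228·t + 121 = 0  ⇒  m = 114² − 72·121 = 4284
m = 4284 > 0,  v_rel·d = 114 > 0  ⇒  inside

inside=yes margin=4284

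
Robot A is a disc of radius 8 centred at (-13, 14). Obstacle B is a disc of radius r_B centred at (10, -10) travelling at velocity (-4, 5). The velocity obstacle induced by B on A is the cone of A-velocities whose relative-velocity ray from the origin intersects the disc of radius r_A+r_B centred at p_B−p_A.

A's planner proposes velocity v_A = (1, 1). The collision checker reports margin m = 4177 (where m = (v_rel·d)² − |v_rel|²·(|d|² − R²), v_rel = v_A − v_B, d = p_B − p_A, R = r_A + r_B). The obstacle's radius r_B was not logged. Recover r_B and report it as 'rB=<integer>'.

m = 4177
d = (23, -24);  v_rel = (5, -4),  |v_rel|² = 41
v_rel×d = (5)·(-24) − (-4)·(23) = -28
since m = R²·41 − (-28)²:  R² = (784 + 4177) / 41 = 121
R = √121 = 11  ⇒  r_B = 11 − 8 = 3

rB=3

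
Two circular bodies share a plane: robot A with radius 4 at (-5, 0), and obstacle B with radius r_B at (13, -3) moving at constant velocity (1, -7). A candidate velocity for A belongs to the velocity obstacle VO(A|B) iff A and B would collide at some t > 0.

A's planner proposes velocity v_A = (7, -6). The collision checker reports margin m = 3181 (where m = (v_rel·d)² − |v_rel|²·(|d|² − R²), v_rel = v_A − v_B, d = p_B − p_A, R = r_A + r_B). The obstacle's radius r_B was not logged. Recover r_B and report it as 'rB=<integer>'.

m = 3181
d = (18, -3);  v_rel = (6, 1),  |v_rel|² = 37
v_rel×d = (6)·(-3) − (1)·(18) = -36
since m = R²·37 − (-36)²:  R² = (1296 + 3181) / 37 = 121
R = √121 = 11  ⇒  r_B = 11 − 4 = 7

rB=7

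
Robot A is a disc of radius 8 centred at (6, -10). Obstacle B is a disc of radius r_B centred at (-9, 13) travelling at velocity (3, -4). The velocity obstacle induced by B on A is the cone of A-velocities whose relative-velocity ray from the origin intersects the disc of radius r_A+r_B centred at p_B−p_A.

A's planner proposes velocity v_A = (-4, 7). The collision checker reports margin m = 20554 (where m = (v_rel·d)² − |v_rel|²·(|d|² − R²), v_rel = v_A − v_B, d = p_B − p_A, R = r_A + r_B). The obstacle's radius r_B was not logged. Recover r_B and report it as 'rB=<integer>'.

m = 20554
d = (-15, 23);  v_rel = (-7, 11),  |v_rel|² = 170
v_rel×d = (-7)·(23) − (11)·(-15) = 4
since m = R²·170 − 4²:  R² = (16 + 20554) / 170 = 121
R = √121 = 11  ⇒  r_B = 11 − 8 = 3

rB=3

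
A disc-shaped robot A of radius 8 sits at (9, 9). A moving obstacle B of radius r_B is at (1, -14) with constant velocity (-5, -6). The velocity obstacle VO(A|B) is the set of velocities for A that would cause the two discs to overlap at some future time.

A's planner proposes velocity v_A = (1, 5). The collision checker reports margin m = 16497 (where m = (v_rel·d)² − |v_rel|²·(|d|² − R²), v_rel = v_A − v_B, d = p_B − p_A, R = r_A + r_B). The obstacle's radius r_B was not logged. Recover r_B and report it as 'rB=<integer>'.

m = 16497
d = (-8, -23);  v_rel = (6, 11),  |v_rel|² = 157
v_rel×d = (6)·(-23) − (11)·(-8) = -50
since m = R²·157 − (-50)²:  R² = (2500 + 16497) / 157 = 121
R = √121 = 11  ⇒  r_B = 11 − 8 = 3

rB=3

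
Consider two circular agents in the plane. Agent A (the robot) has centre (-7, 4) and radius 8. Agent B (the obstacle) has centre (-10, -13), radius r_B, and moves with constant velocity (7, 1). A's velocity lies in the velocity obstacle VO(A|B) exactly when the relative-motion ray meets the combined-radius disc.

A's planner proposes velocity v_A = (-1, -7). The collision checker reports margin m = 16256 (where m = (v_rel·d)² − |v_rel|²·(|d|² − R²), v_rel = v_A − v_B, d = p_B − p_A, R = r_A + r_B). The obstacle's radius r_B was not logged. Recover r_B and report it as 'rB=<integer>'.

m = 16256
d = (-3, -17);  v_rel = (-8, -8),  |v_rel|² = 128
v_rel×d = (-8)·(-17) − (-8)·(-3) = 112
since m = R²·128 − 112²:  R² = (12544 + 16256) / 128 = 225
R = √225 = 15  ⇒  r_B = 15 − 8 = 7

rB=7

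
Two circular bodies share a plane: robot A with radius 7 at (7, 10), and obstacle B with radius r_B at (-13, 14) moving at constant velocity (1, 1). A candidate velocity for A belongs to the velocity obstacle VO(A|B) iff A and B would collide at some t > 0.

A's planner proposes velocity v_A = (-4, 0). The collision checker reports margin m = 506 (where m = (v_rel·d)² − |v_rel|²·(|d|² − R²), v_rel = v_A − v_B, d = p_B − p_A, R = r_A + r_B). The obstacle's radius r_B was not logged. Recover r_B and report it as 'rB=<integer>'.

m = 506
d = (-20, 4);  v_rel = (-5, -1),  |v_rel|² = 26
v_rel×d = (-5)·(4) − (-1)·(-20) = -40
since m = R²·26 − (-40)²:  R² = (1600 + 506) / 26 = 81
R = √81 = 9  ⇒  r_B = 9 − 7 = 2

rB=2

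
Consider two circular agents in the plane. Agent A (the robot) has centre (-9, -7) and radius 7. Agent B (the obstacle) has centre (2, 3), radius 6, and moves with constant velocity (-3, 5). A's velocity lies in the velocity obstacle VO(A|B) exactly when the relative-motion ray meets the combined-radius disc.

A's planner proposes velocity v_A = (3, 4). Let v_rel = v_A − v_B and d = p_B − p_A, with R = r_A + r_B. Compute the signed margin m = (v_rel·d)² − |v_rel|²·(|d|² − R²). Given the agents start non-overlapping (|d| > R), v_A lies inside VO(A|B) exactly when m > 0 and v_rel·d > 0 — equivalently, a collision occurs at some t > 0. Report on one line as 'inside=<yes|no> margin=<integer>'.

d = (11, 10),  |d|² = 221;  R = 7+6 = 13,  c = 221−13² = 52
v_rel = (6, -1),  |v_rel|² = 37;  v_rel·d = (6)·(11) + (-1)·(10) = 56
37·t² − 112·t + 52 = 0  ⇒  m = 56² − 37·52 = 1212
m = 1212 > 0,  v_rel·d = 56 > 0  ⇒  inside

inside=yes margin=1212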